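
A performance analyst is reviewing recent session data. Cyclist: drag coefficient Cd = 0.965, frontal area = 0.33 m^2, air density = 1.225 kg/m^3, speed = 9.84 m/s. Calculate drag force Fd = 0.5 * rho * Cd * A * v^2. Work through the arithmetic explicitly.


v^2 = 9.84^2 = 96.8256
Fd = 0.5 * 1.225 * 0.965 * 0.33 * 96.8256
= 18.886 N

18.886 N


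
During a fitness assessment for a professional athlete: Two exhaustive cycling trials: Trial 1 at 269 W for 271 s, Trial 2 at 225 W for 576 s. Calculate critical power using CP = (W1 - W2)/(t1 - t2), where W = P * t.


W1 = 269 * 271 = 72899 J
W2 = 225 * 576 = 129600 J
CP = (72899 - 129600) / (271 - 576)
= -56701 / -305
= 185.9 W

185.9 W


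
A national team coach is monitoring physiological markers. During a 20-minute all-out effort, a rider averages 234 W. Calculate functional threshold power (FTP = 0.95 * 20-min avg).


FTP = 0.95 * 234
= 222.3 W

222.3 W


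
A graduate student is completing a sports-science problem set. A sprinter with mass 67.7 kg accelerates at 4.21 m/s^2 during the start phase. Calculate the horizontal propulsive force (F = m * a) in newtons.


F = m * a
= 67.7 * 4.21
= 285.02 N

285.02 N


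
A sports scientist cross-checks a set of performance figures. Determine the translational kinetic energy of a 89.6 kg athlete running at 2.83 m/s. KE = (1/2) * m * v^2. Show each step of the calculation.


KE = 0.5 * m * v^2
= 0.5 * 89.6 * 2.83^2
= 0.5 * 89.6 * 8.0089
= 358.8 J

358.8 J


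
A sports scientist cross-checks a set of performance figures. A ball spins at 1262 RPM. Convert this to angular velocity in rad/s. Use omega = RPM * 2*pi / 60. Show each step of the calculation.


omega = 1262 * 2 * pi / 60
= 1262 * 6.28318531 / 60
= 7929.38 / 60
= 132.156 rad/s

132.156 rad/s


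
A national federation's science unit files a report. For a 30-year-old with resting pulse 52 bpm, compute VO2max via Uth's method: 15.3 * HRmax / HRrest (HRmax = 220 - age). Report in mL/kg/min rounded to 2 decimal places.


Step 1: HRmax = 220 - 30 = 190 bpm
Step 2: Ratio = 190 / 52 = 3.6538
Step 3: VO2max = 15.3 * 3.6538 = 55.9 mL/kg/min

55.9 mL/kg/min


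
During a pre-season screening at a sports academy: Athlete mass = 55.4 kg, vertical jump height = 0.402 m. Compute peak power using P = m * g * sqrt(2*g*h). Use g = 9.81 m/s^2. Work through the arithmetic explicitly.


sqrt(2 * 9.81 * 0.402) = sqrt(7.88724) = 2.808423 m/s
P = 55.4 * 9.81 * 2.808423
= 1526.3 W

1526.3 W


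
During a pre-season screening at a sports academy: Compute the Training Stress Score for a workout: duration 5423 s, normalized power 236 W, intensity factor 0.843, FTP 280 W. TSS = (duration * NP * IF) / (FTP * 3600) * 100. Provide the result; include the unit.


Product = 5423 * 236 * 0.843 = 1078895.004
Base = 280 * 3600 = 1008000
TSS = 1078895.004 / 1008000 * 100 = 107.03

107.03 TSS


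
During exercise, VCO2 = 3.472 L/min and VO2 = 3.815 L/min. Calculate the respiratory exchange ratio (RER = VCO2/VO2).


RER = VCO2 / VO2
= 3.472 / 3.815
= 0.9101

0.9101


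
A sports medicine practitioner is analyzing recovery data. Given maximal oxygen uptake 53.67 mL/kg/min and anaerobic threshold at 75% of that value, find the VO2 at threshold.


Percentage as decimal = 0.75
VO2 at AT = 53.67 * 0.75 = 40.25 mL/kg/min

40.25 mL/kg/min


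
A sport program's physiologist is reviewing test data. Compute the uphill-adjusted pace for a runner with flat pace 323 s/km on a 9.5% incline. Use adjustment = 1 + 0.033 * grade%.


Adjustment factor = 1 + 0.033 * 9.5 = 1.3135
Grade-adjusted pace = 323 * 1.3135 = 424.26 s/km

424.26 s/km


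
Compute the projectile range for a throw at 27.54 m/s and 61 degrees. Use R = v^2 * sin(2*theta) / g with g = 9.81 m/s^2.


Two times the angle = 122 degrees
sin(122) = 0.848048
R = 758.4516 * 0.848048 / 9.81 = 65.566 m

65.566 m


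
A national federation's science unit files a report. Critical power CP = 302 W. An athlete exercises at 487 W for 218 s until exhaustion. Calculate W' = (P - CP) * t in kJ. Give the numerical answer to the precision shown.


P - CP = 487 - 302 = 185 W
W' = 185 * 218 = 40330 J
= 40330 / 1000 = 40.33 kJ

40.33 kJ


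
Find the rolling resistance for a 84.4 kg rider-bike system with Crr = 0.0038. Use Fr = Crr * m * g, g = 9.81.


m * g = 84.4 * 9.81 = 827.964 N
Fr = 0.0038 * 827.964 = 3.146 N

3.146 N


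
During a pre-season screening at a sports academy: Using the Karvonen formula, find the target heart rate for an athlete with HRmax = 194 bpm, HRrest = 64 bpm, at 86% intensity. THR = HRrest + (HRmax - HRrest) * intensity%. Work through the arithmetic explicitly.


HRR = 194 - 64 = 130
THR = 64 + 130 * 0.86
= 64 + 111.8
= 175.8 bpm

175.8 bpm


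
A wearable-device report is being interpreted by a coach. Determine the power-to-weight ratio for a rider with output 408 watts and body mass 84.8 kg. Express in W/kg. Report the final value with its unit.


P/W = 408 / 84.8 = 4.811 W/kg

4.811 W/kg


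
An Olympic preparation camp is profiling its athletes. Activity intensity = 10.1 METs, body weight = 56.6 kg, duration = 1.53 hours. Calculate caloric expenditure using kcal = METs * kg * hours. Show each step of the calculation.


kcal = 10.1 * 56.6 * 1.53
= 571.66 * 1.53
= 874.64 kcal

874.64 kcal


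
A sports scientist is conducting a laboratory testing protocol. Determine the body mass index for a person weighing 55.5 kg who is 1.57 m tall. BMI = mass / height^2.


BMI = mass / height^2
= 55.5 / 1.57^2
= 55.5 / 2.4649
= 22.52 kg/m^2

22.52 kg/m^2


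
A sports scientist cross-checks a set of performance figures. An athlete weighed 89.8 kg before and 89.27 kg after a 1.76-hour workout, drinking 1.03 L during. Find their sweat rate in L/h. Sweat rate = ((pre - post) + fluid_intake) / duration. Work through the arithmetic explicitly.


Body mass change = 0.53 kg
Total sweat loss = 0.53 + 1.03 = 1.56 L
Rate = 1.56 / 1.76 = 0.886 L/h

0.886 L/h


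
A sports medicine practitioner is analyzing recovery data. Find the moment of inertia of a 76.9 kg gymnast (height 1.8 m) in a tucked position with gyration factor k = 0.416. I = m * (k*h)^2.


Radius of gyration = 0.416 * 1.8 = 0.7488 m
I = 76.9 * 0.7488^2
= 76.9 * 0.560701
= 43.118 kg*m^2

43.118 kg*m^2


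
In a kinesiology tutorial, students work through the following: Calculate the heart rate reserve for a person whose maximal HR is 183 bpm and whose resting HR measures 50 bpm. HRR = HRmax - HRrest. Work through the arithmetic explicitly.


HRmax = 183 bpm
HRrest = 50 bpm
HRR = 183 - 50 = 133 bpm

133 bpm


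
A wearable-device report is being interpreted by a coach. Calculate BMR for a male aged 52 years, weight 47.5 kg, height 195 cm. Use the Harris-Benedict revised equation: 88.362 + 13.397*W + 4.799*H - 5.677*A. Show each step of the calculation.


Substituting values:
W term = 13.397 * 47.5 = 636.3575
H term = 4.799 * 195 = 935.805
A term = 5.677 * 52 = 295.204
BMR = 1365.32 kcal/day

1365.32 kcal/day


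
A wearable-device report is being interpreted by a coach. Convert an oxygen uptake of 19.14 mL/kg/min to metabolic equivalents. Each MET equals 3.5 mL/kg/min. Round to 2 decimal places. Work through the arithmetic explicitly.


One MET = 3.5 mL/kg/min
Number of METs = 19.14 / 3.5
= 5.47 METs

5.47 METs


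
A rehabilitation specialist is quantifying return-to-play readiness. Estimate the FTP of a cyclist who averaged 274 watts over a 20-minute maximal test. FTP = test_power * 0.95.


FTP = 274 * 0.95 = 260.3 W

260.3 W


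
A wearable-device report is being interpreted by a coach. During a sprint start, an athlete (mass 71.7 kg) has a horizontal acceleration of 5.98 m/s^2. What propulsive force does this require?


Propulsive force = mass * acceleration
= 71.7 kg * 5.98 m/s^2
= 428.77 N

428.77 N


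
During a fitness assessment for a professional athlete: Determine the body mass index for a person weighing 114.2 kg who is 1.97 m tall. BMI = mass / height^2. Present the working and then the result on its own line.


BMI = mass / height^2
= 114.2 / 1.97^2
= 114.2 / 3.8809
= 29.43 kg/m^2

29.43 kg/m^2


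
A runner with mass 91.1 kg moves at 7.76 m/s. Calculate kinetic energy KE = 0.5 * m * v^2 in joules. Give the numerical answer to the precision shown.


v^2 = 7.76^2 = 60.2176
KE = 0.5 * 91.1 * 60.2176
= 2742.91 J

2742.91 J


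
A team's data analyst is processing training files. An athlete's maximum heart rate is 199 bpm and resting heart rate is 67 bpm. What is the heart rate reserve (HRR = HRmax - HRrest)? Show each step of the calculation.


HRR = HRmax - HRrest
= 199 - 67
= 132 bpm

132 bpm


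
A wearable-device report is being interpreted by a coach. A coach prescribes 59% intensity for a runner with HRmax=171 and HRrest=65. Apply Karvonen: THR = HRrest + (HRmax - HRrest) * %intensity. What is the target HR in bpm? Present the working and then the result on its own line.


Heart rate reserve = 171 - 65 = 106
Intensity fraction = 59 / 100 = 0.59
THR = 65 + 106 * 0.59 = 127.54 bpm

127.54 bpm


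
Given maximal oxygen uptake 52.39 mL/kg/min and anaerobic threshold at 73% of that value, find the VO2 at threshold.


Percentage as decimal = 0.73
VO2 at AT = 52.39 * 0.73 = 38.24 mL/kg/min

38.24 mL/kg/min


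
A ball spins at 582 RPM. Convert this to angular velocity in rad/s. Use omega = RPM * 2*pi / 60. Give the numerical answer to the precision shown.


omega = 582 * 2 * pi / 60
= 582 * 6.28318531 / 60
= 3656.814 / 60
= 60.947 rad/s

60.947 rad/s


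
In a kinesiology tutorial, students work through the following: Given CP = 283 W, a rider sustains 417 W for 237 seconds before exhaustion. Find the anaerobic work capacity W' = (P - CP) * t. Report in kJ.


Excess power = 417 - 283 = 134 W
Work above CP = 134 * 237 = 31758 J
W' = 31.758 kJ

31.758 kJ


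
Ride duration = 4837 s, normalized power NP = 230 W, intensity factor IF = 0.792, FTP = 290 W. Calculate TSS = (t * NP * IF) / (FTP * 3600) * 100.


Numerator = 4837 * 230 * 0.792 = 881107.92
Denominator = 290 * 3600 = 1044000
TSS = 881107.92 / 1044000 * 100
= 84.4

84.4 TSS


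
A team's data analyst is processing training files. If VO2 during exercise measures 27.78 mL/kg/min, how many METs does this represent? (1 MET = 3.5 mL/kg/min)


METs = VO2 / 3.5 = 27.78 / 3.5 = 7.94

7.94 METs


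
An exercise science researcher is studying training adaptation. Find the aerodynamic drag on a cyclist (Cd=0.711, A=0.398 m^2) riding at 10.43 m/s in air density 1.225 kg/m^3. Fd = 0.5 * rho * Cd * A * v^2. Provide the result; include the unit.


Fd = 0.5 * 1.225 * 0.711 * 0.398 * 10.43^2
= 0.5 * 1.225 * 0.711 * 0.398 * 108.7849
= 18.855 N

18.855 N


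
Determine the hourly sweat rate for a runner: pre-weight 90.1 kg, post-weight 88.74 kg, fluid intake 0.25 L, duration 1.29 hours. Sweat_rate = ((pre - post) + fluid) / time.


Mass lost = 90.1 - 88.74 = 1.36 kg
Add fluid consumed: 1.36 + 0.25 = 1.61 L total sweat
Sweat rate = 1.61 / 1.29 = 1.248 L/h

1.248 L/h


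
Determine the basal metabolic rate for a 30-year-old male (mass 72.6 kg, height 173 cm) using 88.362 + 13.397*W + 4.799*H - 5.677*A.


BMR = 88.362 + 13.397*72.6 + 4.799*173 - 5.677*30
= 1720.9 kcal/day

1720.9 kcal/day


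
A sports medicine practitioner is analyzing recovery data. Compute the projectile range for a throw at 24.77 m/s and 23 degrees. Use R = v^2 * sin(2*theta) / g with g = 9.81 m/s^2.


Two times the angle = 46 degrees
sin(46) = 0.71934
R = 613.5529 * 0.71934 / 9.81 = 44.99 m

44.99 m


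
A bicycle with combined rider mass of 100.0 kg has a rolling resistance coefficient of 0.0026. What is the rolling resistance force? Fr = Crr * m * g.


Fr = 0.0026 * 100.0 * 9.81
= 0.26 * 9.81
= 2.551 N

2.551 N


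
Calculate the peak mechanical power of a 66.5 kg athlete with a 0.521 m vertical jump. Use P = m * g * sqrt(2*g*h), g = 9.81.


First, sqrt(2gh) = sqrt(2 * 9.81 * 0.521)
= sqrt(10.22202) = 3.197189 m/s
Power = 66.5 * 9.81 * 3.197189 = 2085.73 W

2085.73 W


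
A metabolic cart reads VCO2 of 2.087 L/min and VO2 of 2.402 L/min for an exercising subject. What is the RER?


RER = VCO2 / VO2 = 2.087 / 2.402 = 0.8689

0.8689


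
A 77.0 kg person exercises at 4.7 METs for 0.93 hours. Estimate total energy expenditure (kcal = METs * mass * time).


Energy = METs * mass(kg) * time(h)
= 4.7 * 77.0 * 0.93
= 336.57 kcal

336.57 kcal


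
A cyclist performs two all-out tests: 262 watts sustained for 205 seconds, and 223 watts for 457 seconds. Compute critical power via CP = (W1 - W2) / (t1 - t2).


W1 = P1 * t1 = 262 * 205 = 53710 J
W2 = P2 * t2 = 223 * 457 = 101911 J
CP = (53710 - 101911) / (205 - 457)
= 191.27 W

191.27 W


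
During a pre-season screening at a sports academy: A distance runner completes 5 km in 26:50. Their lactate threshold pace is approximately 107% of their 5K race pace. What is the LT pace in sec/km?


Convert to seconds: 26 min 50 s = 1610 s
Pace per km = 1610 / 5 = 322.0 s/km
LT pace = 322.0 * 1.07 = 344.54 s/km

344.54 s/km


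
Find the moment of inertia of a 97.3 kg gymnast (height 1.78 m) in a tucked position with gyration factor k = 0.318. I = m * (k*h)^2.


Radius of gyration = 0.318 * 1.78 = 0.56604 m
I = 97.3 * 0.56604^2
= 97.3 * 0.320401
= 31.175 kg*m^2

31.175 kg*m^2


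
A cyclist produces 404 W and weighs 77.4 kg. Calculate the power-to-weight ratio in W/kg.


P/W = power / mass
= 404 / 77.4
= 5.22 W/kg

5.22 W/kg


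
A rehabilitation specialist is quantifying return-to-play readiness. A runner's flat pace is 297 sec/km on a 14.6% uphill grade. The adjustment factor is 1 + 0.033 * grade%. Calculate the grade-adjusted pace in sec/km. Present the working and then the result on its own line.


Factor = 1 + 0.033 * 14.6 = 1.4818
Adjusted pace = 297 * 1.4818
= 440.09 sec/km

440.09 s/km


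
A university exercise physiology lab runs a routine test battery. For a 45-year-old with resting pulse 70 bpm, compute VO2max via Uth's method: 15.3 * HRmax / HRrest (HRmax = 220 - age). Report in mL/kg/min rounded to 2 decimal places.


Step 1: HRmax = 220 - 45 = 175 bpm
Step 2: Ratio = 175 / 70 = 2.5
Step 3: VO2max = 15.3 * 2.5 = 38.25 mL/kg/min

38.25 mL/kg/min


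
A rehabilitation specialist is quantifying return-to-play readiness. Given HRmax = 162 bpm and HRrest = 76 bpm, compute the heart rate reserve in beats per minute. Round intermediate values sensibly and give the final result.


Heart rate reserve = maximum HR minus resting HR
HRR = 162 - 76 = 86 bpm

86 bpm


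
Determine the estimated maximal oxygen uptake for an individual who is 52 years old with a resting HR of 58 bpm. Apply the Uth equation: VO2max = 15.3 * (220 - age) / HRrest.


HRmax = 220 - 52 = 168
VO2max = 15.3 * (168 / 58)
= 15.3 * 2.8966
= 44.32 mL/kg/min

44.32 mL/kg/min


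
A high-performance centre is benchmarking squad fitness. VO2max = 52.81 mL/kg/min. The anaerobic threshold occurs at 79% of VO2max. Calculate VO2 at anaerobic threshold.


AT fraction = 79 / 100 = 0.79
AT VO2 = 52.81 * 0.79
= 41.72 mL/kg/min

41.72 mL/kg/min


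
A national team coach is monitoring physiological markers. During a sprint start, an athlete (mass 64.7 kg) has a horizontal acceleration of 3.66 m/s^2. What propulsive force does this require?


Propulsive force = mass * acceleration
= 64.7 kg * 3.66 m/s^2
= 236.8 N

236.8 N


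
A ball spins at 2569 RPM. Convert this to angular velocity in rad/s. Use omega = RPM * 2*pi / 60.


omega = 2569 * 2 * pi / 60
= 2569 * 6.28318531 / 60
= 16141.503 / 60
= 269.025 rad/s

269.025 rad/s


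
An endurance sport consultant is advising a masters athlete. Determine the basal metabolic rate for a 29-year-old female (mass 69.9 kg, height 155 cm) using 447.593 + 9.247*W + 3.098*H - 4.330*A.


BMR = 447.593 + 9.247*69.9 + 3.098*155 - 4.330*29
= 1448.58 kcal/day

1448.58 kcal/day


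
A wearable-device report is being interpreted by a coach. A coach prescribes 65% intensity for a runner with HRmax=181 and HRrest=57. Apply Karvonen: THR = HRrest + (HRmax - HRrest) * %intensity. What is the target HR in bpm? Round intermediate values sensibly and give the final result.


Heart rate reserve = 181 - 57 = 124
Intensity fraction = 65 / 100 = 0.65
THR = 57 + 124 * 0.65 = 137.6 bpm

137.6 bpm


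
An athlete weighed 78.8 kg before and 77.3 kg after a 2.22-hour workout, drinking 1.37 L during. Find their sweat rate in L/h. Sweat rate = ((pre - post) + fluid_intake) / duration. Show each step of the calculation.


Body mass change = 1.5 kg
Total sweat loss = 1.5 + 1.37 = 2.87 L
Rate = 2.87 / 2.22 = 1.293 L/h

1.293 L/h


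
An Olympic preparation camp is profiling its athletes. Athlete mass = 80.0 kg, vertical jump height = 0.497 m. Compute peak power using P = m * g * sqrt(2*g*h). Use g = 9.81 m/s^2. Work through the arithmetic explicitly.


sqrt(2 * 9.81 * 0.497) = sqrt(9.75114) = 3.122682 m/s
P = 80.0 * 9.81 * 3.122682
= 2450.68 W

2450.68 W


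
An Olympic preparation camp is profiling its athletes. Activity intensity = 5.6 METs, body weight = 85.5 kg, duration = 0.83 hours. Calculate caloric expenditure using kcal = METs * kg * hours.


kcal = 5.6 * 85.5 * 0.83
= 478.8 * 0.83
= 397.4 kcal

397.4 kcal


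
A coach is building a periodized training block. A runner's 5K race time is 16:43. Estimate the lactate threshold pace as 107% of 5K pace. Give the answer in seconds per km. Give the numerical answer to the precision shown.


Total race time = 16*60 + 43 = 1003 seconds
5K pace = 1003 / 5 = 200.6 sec/km
LT pace = 200.6 * 1.07 = 214.64 sec/km

214.64 s/km


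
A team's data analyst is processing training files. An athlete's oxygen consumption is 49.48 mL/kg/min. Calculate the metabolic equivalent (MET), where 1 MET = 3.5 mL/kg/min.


MET = VO2 / 3.5
= 49.48 / 3.5
= 14.14 METs

14.14 METs


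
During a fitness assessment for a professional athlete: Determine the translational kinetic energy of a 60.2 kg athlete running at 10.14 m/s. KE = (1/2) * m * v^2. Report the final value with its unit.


KE = 0.5 * m * v^2
= 0.5 * 60.2 * 10.14^2
= 0.5 * 60.2 * 102.8196
= 3094.87 J

3094.87 J


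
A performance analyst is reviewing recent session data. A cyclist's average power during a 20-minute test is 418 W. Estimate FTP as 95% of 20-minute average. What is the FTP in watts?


FTP = 20-min power * 0.95
= 418 * 0.95
= 397.1 W

397.1 W


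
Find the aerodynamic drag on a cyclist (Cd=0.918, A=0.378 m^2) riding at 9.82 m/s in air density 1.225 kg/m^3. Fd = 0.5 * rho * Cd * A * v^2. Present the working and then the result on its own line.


Fd = 0.5 * 1.225 * 0.918 * 0.378 * 9.82^2
= 0.5 * 1.225 * 0.918 * 0.378 * 96.4324
= 20.496 N

20.496 N


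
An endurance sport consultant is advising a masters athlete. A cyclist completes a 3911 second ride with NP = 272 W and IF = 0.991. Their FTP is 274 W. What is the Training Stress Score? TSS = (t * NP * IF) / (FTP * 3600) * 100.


t * NP * IF = 3911 * 272 * 0.991 = 1054217.872
FTP * 3600 = 986400
TSS = (1054217.872 / 986400) * 100 = 106.88

106.88 TSS


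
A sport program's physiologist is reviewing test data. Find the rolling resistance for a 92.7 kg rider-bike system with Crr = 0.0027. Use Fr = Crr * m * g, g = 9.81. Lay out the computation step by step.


m * g = 92.7 * 9.81 = 909.387 N
Fr = 0.0027 * 909.387 = 2.455 N

2.455 N


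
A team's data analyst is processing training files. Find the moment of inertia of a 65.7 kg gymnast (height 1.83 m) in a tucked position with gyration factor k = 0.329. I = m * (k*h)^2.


Radius of gyration = 0.329 * 1.83 = 0.60207 m
I = 65.7 * 0.60207^2
= 65.7 * 0.362488
= 23.815 kg*m^2

23.815 kg*m^2


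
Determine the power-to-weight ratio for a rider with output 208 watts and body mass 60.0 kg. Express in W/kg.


P/W = 208 / 60.0 = 3.467 W/kg

3.467 W/kg


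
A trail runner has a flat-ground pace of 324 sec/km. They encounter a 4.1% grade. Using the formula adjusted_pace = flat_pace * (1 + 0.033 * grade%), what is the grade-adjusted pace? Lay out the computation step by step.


Grade factor = 1 + 0.033 * 4.1 = 1.1353
Adjusted = 324 * 1.1353 = 367.84 sec/km

367.84 s/km


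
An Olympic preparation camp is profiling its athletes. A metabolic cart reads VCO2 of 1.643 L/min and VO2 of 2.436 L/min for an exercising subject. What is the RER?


RER = VCO2 / VO2 = 1.643 / 2.436 = 0.6745

0.6745


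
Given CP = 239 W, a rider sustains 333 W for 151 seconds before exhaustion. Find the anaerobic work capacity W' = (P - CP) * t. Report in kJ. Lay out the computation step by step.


Excess power = 333 - 239 = 94 W
Work above CP = 94 * 151 = 14194 J
W' = 14.194 kJ

14.194 kJ


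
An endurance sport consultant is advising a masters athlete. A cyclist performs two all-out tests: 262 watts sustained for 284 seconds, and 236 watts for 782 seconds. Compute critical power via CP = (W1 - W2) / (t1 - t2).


W1 = P1 * t1 = 262 * 284 = 74408 J
W2 = P2 * t2 = 236 * 782 = 184552 J
CP = (74408 - 184552) / (284 - 782)
= 221.17 W

221.17 W


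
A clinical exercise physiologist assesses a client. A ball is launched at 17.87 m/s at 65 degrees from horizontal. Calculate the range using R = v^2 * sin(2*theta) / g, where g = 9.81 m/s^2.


sin(2 * 65) = sin(130) = 0.766044
v^2 = 17.87^2 = 319.3369
R = 319.3369 * 0.766044 / 9.81
= 24.936 m

24.936 m


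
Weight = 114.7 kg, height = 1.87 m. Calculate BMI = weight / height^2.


height^2 = 1.87^2 = 3.4969
BMI = 114.7 / 3.4969 = 32.8 kg/m^2

32.8 kg/m^2


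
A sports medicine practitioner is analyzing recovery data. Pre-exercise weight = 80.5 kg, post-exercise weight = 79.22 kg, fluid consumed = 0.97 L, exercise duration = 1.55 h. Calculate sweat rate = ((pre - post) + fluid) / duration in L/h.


Weight loss = 80.5 - 79.22 = 1.28 kg (approx L)
Total sweat = 1.28 + 0.97 = 2.25 L
Sweat rate = 2.25 / 1.55 = 1.452 L/h

1.452 L/h


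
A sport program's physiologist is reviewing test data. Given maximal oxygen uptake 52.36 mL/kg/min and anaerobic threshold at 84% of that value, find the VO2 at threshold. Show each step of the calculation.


Percentage as decimal = 0.84
VO2 at AT = 52.36 * 0.84 = 43.98 mL/kg/min

43.98 mL/kg/min


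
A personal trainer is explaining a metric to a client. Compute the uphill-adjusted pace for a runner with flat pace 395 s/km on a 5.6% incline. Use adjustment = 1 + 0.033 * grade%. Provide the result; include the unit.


Adjustment factor = 1 + 0.033 * 5.6 = 1.1848
Grade-adjusted pace = 395 * 1.1848 = 468.0 s/km

468.0 s/km


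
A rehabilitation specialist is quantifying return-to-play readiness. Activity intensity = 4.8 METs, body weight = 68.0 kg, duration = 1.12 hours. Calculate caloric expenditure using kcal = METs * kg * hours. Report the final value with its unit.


kcal = 4.8 * 68.0 * 1.12
= 326.4 * 1.12
= 365.57 kcal

365.57 kcal


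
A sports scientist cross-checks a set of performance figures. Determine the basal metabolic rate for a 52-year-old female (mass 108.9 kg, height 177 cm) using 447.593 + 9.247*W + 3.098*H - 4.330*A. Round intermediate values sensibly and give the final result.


BMR = 447.593 + 9.247*108.9 + 3.098*177 - 4.330*52
= 1777.78 kcal/day

1777.78 kcal/day


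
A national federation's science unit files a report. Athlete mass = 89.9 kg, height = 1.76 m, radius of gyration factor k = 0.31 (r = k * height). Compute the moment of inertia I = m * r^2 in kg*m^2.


r = k * height = 0.31 * 1.76 = 0.5456 m
r^2 = 0.5456^2 = 0.297679
I = 89.9 * 0.297679 = 26.761 kg*m^2

26.761 kg*m^2


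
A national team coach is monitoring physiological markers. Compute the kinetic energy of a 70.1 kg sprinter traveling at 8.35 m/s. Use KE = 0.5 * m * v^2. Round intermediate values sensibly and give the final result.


Velocity squared = 69.7225
KE = 0.5 * 70.1 * 69.7225 = 2443.77 J

2443.77 J


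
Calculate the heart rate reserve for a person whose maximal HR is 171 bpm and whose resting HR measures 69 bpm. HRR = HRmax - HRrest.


HRmax = 171 bpm
HRrest = 69 bpm
HRR = 171 - 69 = 102 bpm

102 bpm


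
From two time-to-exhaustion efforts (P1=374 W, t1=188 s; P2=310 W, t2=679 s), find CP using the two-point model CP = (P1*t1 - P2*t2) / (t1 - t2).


Work in trial 1 = 70312 J
Work in trial 2 = 210490 J
Delta work = -140178 J
Delta time = -491 s
CP = -140178 / -491 = 285.49 W

285.49 W


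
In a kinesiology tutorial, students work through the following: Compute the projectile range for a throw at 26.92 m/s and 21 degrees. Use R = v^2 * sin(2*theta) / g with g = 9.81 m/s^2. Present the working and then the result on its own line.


Two times the angle = 42 degrees
sin(42) = 0.669131
R = 724.6864 * 0.669131 / 9.81 = 49.43 m

49.43 m


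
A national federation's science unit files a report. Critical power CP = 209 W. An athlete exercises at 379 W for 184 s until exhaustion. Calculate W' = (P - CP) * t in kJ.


P - CP = 379 - 209 = 170 W
W' = 170 * 184 = 31280 J
= 31280 / 1000 = 31.28 kJ

31.28 kJ


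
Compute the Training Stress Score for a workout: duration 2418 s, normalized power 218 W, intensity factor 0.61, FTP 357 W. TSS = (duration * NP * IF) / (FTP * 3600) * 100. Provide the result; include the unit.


Product = 2418 * 218 * 0.61 = 321545.64
Base = 357 * 3600 = 1285200
TSS = 321545.64 / 1285200 * 100 = 25.02

25.02 TSS


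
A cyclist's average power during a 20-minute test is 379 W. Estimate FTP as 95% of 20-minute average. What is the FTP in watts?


FTP = 20-min power * 0.95
= 379 * 0.95
= 360.05 W

360.05 W


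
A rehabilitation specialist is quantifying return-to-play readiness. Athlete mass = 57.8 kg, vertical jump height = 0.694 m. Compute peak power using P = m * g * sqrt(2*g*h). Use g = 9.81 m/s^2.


sqrt(2 * 9.81 * 0.694) = sqrt(13.61628) = 3.690024 m/s
P = 57.8 * 9.81 * 3.690024
= 2092.31 W

2092.31 W


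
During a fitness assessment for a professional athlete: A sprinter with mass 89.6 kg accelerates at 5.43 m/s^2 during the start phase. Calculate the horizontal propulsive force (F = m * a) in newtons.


F = m * a
= 89.6 * 5.43
= 486.53 N

486.53 N


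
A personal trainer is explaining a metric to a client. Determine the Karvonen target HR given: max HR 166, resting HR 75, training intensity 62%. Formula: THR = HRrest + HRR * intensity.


HRR = HRmax - HRrest = 166 - 75 = 91
THR = 75 + 91 * 0.62
= 131.42 bpm

131.42 bpm


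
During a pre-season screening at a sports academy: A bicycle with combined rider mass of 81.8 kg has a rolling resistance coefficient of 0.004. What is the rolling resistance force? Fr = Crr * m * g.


Fr = 0.004 * 81.8 * 9.81
= 0.3272 * 9.81
= 3.21 N

3.21 N


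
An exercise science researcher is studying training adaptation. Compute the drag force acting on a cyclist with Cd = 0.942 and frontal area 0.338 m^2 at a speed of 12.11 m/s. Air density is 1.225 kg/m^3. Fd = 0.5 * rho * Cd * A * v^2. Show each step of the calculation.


Step 1: v^2 = 146.6521
Step 2: Fd = 0.5 * 1.225 * 0.942 * 0.338 * 146.6521
= 28.6 N

28.6 N


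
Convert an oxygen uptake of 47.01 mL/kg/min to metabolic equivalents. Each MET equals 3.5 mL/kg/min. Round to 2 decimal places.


One MET = 3.5 mL/kg/min
Number of METs = 47.01 / 3.5
= 13.43 METs

13.43 METs


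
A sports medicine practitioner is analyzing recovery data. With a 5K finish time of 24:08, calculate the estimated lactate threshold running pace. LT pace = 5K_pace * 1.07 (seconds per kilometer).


Race duration = 1448 s for 5 km
Average pace = 1448 / 5 = 289.6 s/km
LT pace = 289.6 * 1.07
= 309.87 s/km

309.87 s/km


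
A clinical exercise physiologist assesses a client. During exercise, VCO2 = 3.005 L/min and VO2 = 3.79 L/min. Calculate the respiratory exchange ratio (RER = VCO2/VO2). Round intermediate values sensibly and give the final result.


RER = VCO2 / VO2
= 3.005 / 3.79
= 0.7929

0.7929


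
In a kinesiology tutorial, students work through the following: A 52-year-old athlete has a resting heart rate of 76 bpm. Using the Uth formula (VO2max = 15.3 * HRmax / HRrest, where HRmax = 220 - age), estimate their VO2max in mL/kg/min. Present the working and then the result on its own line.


HRmax = 220 - 52 = 168 bpm
Ratio = HRmax / HRrest = 168 / 76 = 2.2105
VO2max = 15.3 * 2.2105 = 33.82 mL/kg/min

33.82 mL/kg/min


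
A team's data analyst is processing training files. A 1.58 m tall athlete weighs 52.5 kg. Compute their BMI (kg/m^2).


height^2 = 2.4964 m^2
BMI = 52.5 / 2.4964 = 21.03 kg/m^2

21.03 kg/m^2


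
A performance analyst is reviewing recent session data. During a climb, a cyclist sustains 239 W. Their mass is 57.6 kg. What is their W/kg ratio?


Power-to-weight = 239 W / 57.6 kg
= 4.149 W/kg

4.149 W/kg


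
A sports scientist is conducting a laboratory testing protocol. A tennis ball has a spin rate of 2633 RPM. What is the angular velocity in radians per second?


Convert RPM to rad/s: multiply by 2*pi and divide by 60
omega = 2633 * 2 * pi / 60
= 275.727 rad/s

275.727 rad/s


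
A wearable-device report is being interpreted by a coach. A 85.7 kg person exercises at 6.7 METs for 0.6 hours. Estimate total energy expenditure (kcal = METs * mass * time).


Energy = METs * mass(kg) * time(h)
= 6.7 * 85.7 * 0.6
= 344.51 kcal

344.51 kcal


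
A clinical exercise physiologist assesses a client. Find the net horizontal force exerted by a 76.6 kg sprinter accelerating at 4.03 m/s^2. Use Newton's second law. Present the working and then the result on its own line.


Newton's second law: F = m * a
F = 76.6 * 4.03 = 308.7 N

308.7 N


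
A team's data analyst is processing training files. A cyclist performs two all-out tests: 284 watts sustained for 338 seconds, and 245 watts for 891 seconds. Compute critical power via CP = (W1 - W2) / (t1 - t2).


W1 = P1 * t1 = 284 * 338 = 95992 J
W2 = P2 * t2 = 245 * 891 = 218295 J
CP = (95992 - 218295) / (338 - 891)
= 221.16 W

221.16 W


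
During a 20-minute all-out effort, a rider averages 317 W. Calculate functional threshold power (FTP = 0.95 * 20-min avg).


FTP = 0.95 * 317
= 301.15 W

301.15 W


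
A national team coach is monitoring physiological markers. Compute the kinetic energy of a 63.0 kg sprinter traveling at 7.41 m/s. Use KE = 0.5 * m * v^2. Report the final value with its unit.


Velocity squared = 54.9081
KE = 0.5 * 63.0 * 54.9081 = 1729.61 J

1729.61 J


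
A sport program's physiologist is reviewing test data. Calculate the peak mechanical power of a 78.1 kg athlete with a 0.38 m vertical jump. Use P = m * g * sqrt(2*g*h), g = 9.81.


First, sqrt(2gh) = sqrt(2 * 9.81 * 0.38)
= sqrt(7.4556) = 2.730494 m/s
Power = 78.1 * 9.81 * 2.730494 = 2092.0 W

2092.0 W


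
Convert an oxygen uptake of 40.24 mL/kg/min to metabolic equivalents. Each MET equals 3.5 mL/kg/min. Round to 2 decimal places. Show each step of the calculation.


One MET = 3.5 mL/kg/min
Number of METs = 40.24 / 3.5
= 11.5 METs

11.5 METs


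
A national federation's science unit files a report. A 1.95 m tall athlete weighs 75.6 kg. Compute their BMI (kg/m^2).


height^2 = 3.8025 m^2
BMI = 75.6 / 3.8025 = 19.88 kg/m^2

19.88 kg/m^2


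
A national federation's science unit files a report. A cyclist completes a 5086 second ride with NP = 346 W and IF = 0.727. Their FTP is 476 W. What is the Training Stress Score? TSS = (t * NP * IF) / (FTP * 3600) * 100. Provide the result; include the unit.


t * NP * IF = 5086 * 346 * 0.727 = 1279342.612
FTP * 3600 = 1713600
TSS = (1279342.612 / 1713600) * 100 = 74.66

74.66 TSS


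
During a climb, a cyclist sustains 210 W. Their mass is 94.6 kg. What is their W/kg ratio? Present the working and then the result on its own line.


Power-to-weight = 210 W / 94.6 kg
= 2.22 W/kg

2.22 W/kg


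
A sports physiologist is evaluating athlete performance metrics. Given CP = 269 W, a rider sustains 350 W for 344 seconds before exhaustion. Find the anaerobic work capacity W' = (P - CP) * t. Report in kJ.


Excess power = 350 - 269 = 81 W
Work above CP = 81 * 344 = 27864 J
W' = 27.864 kJ

27.864 kJ


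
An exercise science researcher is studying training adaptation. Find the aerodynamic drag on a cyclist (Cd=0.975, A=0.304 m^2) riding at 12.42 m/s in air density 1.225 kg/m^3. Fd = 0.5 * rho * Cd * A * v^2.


Fd = 0.5 * 1.225 * 0.975 * 0.304 * 12.42^2
= 0.5 * 1.225 * 0.975 * 0.304 * 154.2564
= 28.004 N

28.004 N


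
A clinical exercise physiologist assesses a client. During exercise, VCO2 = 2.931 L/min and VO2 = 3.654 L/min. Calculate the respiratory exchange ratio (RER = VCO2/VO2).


RER = VCO2 / VO2
= 2.931 / 3.654
= 0.8021

0.8021


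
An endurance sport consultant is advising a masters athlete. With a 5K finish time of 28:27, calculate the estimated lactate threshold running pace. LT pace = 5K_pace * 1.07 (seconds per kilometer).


Race duration = 1707 s for 5 km
Average pace = 1707 / 5 = 341.4 s/km
LT pace = 341.4 * 1.07
= 365.3 s/km

365.3 s/km


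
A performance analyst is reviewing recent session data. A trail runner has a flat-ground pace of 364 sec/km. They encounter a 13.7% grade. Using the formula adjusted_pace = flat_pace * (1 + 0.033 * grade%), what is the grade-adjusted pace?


Grade factor = 1 + 0.033 * 13.7 = 1.4521
Adjusted = 364 * 1.4521 = 528.56 sec/km

528.56 s/km


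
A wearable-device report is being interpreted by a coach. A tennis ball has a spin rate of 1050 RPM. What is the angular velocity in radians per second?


Convert RPM to rad/s: multiply by 2*pi and divide by 60
omega = 1050 * 2 * pi / 60
= 109.956 rad/s

109.956 rad/s


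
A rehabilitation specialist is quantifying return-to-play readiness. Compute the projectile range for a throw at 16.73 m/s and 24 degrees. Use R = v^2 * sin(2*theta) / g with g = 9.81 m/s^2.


Two times the angle = 48 degrees
sin(48) = 0.743145
R = 279.8929 * 0.743145 / 9.81 = 21.203 m

21.203 m


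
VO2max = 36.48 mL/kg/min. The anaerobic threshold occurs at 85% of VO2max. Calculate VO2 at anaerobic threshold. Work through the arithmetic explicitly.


AT fraction = 85 / 100 = 0.85
AT VO2 = 36.48 * 0.85
= 31.01 mL/kg/min

31.01 mL/kg/min


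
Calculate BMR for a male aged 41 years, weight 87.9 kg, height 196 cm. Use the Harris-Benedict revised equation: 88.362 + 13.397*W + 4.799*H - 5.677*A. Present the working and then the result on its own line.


Substituting values:
W term = 13.397 * 87.9 = 1177.5963
H term = 4.799 * 196 = 940.604
A term = 5.677 * 41 = 232.757
BMR = 1973.81 kcal/day

1973.81 kcal/day


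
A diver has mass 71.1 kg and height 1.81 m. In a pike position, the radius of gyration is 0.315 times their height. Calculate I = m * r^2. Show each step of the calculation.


r = 0.315 * 1.81 = 0.57015 m
I = m * r^2 = 71.1 * 0.325071 = 23.113 kg*m^2

23.113 kg*m^2


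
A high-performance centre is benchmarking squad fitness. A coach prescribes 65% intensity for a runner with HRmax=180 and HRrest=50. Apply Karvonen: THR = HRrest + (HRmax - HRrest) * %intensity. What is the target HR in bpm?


Heart rate reserve = 180 - 50 = 130
Intensity fraction = 65 / 100 = 0.65
THR = 50 + 130 * 0.65 = 134.5 bpm

134.5 bpm


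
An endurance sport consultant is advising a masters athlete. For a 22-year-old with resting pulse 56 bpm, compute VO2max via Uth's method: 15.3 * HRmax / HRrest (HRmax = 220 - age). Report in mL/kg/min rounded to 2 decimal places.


Step 1: HRmax = 220 - 22 = 198 bpm
Step 2: Ratio = 198 / 56 = 3.5357
Step 3: VO2max = 15.3 * 3.5357 = 54.1 mL/kg/min

54.1 mL/kg/min


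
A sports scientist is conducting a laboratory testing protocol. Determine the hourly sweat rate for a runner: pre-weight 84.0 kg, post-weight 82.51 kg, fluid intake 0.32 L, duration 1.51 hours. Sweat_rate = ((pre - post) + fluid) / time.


Mass lost = 84.0 - 82.51 = 1.49 kg
Add fluid consumed: 1.49 + 0.32 = 1.81 L total sweat
Sweat rate = 1.81 / 1.51 = 1.199 L/h

1.199 L/h


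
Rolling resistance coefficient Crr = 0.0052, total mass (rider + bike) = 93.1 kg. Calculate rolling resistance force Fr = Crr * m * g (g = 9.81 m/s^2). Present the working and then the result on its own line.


Fr = Crr * m * g
= 0.0052 * 93.1 * 9.81
= 4.749 N

4.749 N


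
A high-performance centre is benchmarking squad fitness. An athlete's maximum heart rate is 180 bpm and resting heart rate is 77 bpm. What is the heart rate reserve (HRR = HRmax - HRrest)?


HRR = HRmax - HRrest
= 180 - 77
= 103 bpm

103 bpm


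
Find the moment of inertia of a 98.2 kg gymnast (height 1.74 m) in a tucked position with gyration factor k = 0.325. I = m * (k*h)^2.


Radius of gyration = 0.325 * 1.74 = 0.5655 m
I = 98.2 * 0.5655^2
= 98.2 * 0.31979
= 31.403 kg*m^2

31.403 kg*m^2


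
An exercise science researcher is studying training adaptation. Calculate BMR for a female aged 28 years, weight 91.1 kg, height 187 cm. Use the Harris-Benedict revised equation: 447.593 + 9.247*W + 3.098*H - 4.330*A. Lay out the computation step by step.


Substituting values:
W term = 9.247 * 91.1 = 842.4017
H term = 3.098 * 187 = 579.326
A term = 4.330 * 28 = 121.24
BMR = 1748.08 kcal/day

1748.08 kcal/day


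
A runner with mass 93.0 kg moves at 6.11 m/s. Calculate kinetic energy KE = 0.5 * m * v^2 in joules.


v^2 = 6.11^2 = 37.3321
KE = 0.5 * 93.0 * 37.3321
= 1735.94 J

1735.94 J


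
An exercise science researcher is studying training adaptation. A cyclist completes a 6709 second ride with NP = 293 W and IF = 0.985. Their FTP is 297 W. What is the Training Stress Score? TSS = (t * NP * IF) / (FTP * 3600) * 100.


t * NP * IF = 6709 * 293 * 0.985 = 1936250.945
FTP * 3600 = 1069200
TSS = (1936250.945 / 1069200) * 100 = 181.09

181.09 TSS


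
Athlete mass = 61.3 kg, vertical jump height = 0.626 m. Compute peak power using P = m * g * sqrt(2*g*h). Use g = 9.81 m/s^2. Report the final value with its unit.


sqrt(2 * 9.81 * 0.626) = sqrt(12.28212) = 3.504586 m/s
P = 61.3 * 9.81 * 3.504586
= 2107.49 W

2107.49 W


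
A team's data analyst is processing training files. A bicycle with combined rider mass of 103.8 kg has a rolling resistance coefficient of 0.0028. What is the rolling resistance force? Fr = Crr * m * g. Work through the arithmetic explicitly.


Fr = 0.0028 * 103.8 * 9.81
= 0.29064 * 9.81
= 2.851 N

2.851 N


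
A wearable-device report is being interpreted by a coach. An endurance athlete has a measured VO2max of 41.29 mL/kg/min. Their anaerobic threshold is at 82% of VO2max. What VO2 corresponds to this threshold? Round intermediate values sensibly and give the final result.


Anaerobic threshold VO2 = VO2max * 82%
= 41.29 * 0.82
= 33.86 mL/kg/min

33.86 mL/kg/min


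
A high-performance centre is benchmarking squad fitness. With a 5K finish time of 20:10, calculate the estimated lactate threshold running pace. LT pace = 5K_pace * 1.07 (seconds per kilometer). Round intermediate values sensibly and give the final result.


Race duration = 1210 s for 5 km
Average pace = 1210 / 5 = 242.0 s/km
LT pace = 242.0 * 1.07
= 258.94 s/km

258.94 s/km


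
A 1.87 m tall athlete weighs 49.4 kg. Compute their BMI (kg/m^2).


height^2 = 3.4969 m^2
BMI = 49.4 / 3.4969 = 14.13 kg/m^2

14.13 kg/m^2


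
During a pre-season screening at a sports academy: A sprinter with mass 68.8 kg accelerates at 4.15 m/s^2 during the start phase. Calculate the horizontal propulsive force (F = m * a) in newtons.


F = m * a
= 68.8 * 4.15
= 285.52 N

285.52 N


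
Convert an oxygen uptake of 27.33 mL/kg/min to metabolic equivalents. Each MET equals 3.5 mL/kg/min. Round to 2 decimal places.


One MET = 3.5 mL/kg/min
Number of METs = 27.33 / 3.5
= 7.81 METs

7.81 METs


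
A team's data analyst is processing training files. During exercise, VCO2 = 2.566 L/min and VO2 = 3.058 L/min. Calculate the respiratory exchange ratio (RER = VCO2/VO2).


RER = VCO2 / VO2
= 2.566 / 3.058
= 0.8391

0.8391
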